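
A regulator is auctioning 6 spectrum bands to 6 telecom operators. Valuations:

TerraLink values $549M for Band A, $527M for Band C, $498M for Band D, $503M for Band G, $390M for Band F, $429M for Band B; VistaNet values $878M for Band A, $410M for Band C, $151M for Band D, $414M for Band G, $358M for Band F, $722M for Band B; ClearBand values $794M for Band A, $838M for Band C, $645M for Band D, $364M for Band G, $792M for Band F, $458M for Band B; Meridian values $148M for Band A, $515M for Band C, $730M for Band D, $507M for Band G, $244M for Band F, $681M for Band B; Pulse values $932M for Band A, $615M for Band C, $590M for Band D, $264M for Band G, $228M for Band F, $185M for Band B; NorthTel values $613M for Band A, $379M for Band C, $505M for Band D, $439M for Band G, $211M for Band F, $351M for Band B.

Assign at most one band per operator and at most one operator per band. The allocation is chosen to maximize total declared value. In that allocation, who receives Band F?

This is the linear assignment problem.
Optimal: TerraLink→Band C ($527M), VistaNet→Band B ($722M), ClearBand→Band F ($792M), Meridian→Band D ($730M), Pulse→Band A ($932M), NorthTel→Band G ($439M) — total 527+722+792+730+932+439 = $4142M.
Column-greedy (each band in turn goes to its best remaining operator) gives $3712M, worse by 430.
Next-best assignment: TerraLink→Band G, VistaNet→Band B, ClearBand→Band F, Meridian→Band D, Pulse→Band A, NorthTel→Band C = $4058M.
ClearBand's own top band is Band C ($838M), but forcing ClearBand→Band C and reassigning the rest optimally gives only $4051M — worse by 91.

ClearBand receives Band F.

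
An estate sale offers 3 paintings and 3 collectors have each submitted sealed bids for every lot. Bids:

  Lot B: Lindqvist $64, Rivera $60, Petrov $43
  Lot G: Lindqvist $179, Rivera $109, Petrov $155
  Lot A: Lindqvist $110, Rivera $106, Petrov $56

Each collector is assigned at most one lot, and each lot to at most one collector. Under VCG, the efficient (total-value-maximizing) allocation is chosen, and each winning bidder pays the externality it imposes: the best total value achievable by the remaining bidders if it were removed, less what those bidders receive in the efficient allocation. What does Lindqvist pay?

Lindqvist pays $112.

Efficient allocation: Lindqvist→Lot G ($179), Rivera→Lot A ($106), Petrov→Lot B ($43); total welfare W = $328.
Lindqvist receives Lot G at value $179, so the others get W − 179 = $149.
Without Lindqvist: best allocation of the remaining 2 bidders over all 3 lots is Rivera→Lot A ($106), Petrov→Lot G ($155), total $261.
VCG payment = (others' best without Lindqvist) − (others' welfare with Lindqvist) = 261 − 149 = $112.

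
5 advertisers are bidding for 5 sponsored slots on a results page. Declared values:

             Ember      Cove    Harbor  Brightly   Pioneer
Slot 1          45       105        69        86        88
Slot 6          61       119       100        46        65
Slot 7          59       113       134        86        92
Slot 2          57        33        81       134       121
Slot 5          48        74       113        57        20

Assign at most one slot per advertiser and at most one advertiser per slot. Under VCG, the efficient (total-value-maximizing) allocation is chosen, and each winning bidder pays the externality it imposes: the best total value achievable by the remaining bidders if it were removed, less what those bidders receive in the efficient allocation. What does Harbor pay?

Efficient allocation: Ember→Slot 5 ($48), Cove→Slot 6 ($119), Harbor→Slot 7 ($134), Brightly→Slot 2 ($134), Pioneer→Slot 1 ($88); total welfare W = $523.
Harbor receives Slot 7 at value $134, so the others get W − 134 = $389.
Without Harbor: best allocation of the remaining 4 bidders over all 5 slots is Ember→Slot 7 ($59), Cove→Slot 6 ($119), Brightly→Slot 2 ($134), Pioneer→Slot 1 ($88), total $400.
VCG payment = (others' best without Harbor) − (others' welfare with Harbor) = 400 − 389 = $11.

Harbor pays $11.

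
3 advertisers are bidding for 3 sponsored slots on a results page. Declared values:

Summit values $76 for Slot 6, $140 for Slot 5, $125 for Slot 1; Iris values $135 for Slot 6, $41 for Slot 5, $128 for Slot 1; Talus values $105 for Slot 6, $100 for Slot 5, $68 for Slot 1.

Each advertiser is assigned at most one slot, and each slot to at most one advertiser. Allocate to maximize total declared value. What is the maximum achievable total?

This is a one-to-one assignment (maximum-weight bipartite matching).
Optimal: Summit→Slot 5 ($140), Iris→Slot 1 ($128), Talus→Slot 6 ($105) — total 140+128+105 = $373.
Column-greedy (each slot in turn goes to its best remaining advertiser) gives $343, worse by 30.

Maximum total: $373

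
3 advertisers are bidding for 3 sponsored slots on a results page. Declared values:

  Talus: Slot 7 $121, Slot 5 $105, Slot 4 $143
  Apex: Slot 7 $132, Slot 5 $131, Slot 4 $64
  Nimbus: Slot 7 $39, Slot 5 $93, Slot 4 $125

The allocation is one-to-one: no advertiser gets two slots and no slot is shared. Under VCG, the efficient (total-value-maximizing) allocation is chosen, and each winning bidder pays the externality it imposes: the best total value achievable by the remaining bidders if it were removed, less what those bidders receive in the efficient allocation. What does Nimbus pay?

Nimbus pays $23.

Efficient allocation: Talus→Slot 7 ($121), Apex→Slot 5 ($131), Nimbus→Slot 4 ($125); total welfare W = $377.
Nimbus receives Slot 4 at value $125, so the others get W − 125 = $252.
Without Nimbus: best allocation of the remaining 2 bidders over all 3 slots is Talus→Slot 4 ($143), Apex→Slot 7 ($132), total $275.
VCG payment = (others' best without Nimbus) − (others' welfare with Nimbus) = 275 − 252 = $23.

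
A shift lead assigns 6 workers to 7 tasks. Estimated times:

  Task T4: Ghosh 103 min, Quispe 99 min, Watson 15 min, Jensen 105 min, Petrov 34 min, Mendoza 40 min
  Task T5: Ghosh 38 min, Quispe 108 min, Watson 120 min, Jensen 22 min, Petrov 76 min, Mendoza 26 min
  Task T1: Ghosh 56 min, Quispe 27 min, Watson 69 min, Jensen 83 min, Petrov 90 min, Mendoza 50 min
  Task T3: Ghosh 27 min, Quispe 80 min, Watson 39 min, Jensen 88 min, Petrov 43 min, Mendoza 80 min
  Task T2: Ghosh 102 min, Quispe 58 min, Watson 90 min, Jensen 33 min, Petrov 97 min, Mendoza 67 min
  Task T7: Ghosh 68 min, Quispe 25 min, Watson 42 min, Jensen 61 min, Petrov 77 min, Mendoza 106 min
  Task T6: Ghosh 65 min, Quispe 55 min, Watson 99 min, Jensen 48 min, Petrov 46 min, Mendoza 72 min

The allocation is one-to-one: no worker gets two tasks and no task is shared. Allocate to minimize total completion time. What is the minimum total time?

Min total: 172 min

Optimal: Ghosh→Task T3 (27 min), Quispe→Task T7 (25 min), Watson→Task T4 (15 min), Jensen→Task T2 (33 min), Petrov→Task T6 (46 min), Mendoza→Task T5 (26 min) — total 27+25+15+33+46+26 = 172 min.
Min-entry greedy (repeatedly take the single cheapest remaining cell) gives 185 min, worse by 13.
Checked against all permutations: 172 min is optimal.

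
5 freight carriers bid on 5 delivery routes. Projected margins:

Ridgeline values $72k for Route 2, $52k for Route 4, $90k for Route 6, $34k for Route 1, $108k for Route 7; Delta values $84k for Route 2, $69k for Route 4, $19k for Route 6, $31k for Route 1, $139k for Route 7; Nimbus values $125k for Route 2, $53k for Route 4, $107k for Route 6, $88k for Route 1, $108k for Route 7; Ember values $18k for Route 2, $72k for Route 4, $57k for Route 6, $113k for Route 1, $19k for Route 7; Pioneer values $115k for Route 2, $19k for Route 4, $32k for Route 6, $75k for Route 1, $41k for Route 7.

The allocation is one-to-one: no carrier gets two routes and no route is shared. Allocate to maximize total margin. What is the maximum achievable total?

Maximum total: $526k

Optimal: Ridgeline→Route 4 ($52k), Delta→Route 7 ($139k), Nimbus→Route 6 ($107k), Ember→Route 1 ($113k), Pioneer→Route 2 ($115k) — total 52+139+107+113+115 = $526k.
Next-best assignment: Ridgeline→Route 7, Delta→Route 4, Nimbus→Route 6, Ember→Route 1, Pioneer→Route 2 = $512k.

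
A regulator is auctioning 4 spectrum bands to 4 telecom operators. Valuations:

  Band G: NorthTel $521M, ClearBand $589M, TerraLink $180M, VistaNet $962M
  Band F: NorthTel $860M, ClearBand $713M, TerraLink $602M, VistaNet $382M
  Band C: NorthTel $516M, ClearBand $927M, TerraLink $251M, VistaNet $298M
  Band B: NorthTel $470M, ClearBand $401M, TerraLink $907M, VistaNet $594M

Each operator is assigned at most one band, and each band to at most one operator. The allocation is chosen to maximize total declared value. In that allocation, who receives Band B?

Optimal: NorthTel→Band F ($860M), ClearBand→Band C ($927M), TerraLink→Band B ($907M), VistaNet→Band G ($962M) — total 860+927+907+962 = $3656M.
Next-best assignment: NorthTel→Band C, ClearBand→Band F, TerraLink→Band B, VistaNet→Band G = $3098M.
Every other assignment is strictly worse.

TerraLink receives Band B.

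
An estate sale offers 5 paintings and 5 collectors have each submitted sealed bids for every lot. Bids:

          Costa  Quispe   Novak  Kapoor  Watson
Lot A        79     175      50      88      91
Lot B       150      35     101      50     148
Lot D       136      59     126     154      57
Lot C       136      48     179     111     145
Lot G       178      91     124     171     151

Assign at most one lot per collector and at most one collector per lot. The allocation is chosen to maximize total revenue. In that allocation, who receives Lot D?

Optimal: Costa→Lot G ($178), Quispe→Lot A ($175), Novak→Lot C ($179), Kapoor→Lot D ($154), Watson→Lot B ($148) — total 178+175+179+154+148 = $834.
Column-greedy (each lot in turn goes to its best remaining collector) gives $809, worse by 25.
Next-best assignment: Costa→Lot B, Quispe→Lot A, Novak→Lot C, Kapoor→Lot D, Watson→Lot G = $809.
Kapoor's own top lot is Lot G ($171), but forcing Kapoor→Lot G and reassigning the rest optimally gives only $809 — worse by 25.

Kapoor receives Lot D.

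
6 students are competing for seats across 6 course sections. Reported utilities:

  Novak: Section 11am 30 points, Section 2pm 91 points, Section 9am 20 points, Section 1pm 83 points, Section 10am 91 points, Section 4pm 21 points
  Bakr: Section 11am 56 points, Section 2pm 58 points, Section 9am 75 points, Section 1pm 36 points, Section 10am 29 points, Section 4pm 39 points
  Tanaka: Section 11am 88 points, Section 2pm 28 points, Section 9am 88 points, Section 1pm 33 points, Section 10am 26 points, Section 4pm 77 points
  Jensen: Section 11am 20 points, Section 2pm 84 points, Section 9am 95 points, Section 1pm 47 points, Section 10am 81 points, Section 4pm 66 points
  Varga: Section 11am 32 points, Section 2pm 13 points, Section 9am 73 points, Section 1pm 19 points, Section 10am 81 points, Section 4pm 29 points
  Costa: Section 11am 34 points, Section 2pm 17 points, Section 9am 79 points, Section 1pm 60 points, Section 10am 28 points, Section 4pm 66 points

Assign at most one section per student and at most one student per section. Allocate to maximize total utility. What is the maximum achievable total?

This is the linear assignment problem.
Optimal: Novak→Section 1pm (83 points), Bakr→Section 9am (75 points), Tanaka→Section 11am (88 points), Jensen→Section 2pm (84 points), Varga→Section 10am (81 points), Costa→Section 4pm (66 points) — total 83+75+88+84+81+66 = 477 points.
Column-greedy (each section in turn goes to its best remaining student) gives 454 points, worse by 23.
Every other assignment is strictly worse.

Maximum total: 477 points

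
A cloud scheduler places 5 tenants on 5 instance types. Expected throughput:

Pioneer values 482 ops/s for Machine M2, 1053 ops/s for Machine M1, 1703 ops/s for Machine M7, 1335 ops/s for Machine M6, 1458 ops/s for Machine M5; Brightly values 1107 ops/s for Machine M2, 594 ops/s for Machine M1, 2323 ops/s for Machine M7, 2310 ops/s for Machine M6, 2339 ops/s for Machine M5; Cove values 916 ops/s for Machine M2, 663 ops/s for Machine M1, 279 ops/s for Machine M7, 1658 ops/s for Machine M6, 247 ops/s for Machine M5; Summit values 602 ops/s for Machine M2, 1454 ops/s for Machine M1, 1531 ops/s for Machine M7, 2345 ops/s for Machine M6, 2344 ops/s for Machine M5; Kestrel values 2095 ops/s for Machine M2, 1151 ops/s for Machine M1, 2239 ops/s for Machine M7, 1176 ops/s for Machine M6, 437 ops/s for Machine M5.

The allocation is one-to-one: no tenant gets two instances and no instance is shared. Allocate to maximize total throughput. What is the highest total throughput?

Maximum total: 9473 ops/s

Optimal: Pioneer→Machine M1 (1053 ops/s), Brightly→Machine M7 (2323 ops/s), Cove→Machine M6 (1658 ops/s), Summit→Machine M5 (2344 ops/s), Kestrel→Machine M2 (2095 ops/s) — total 1053+2323+1658+2344+2095 = 9473 ops/s.
Column-greedy (each instance in turn goes to its best remaining tenant) gives 8988 ops/s, worse by 485.
Swapping Kestrel↔Pioneer (Kestrel→Machine M1 1151 ops/s, Pioneer→Machine M2 482 ops/s) loses 1515.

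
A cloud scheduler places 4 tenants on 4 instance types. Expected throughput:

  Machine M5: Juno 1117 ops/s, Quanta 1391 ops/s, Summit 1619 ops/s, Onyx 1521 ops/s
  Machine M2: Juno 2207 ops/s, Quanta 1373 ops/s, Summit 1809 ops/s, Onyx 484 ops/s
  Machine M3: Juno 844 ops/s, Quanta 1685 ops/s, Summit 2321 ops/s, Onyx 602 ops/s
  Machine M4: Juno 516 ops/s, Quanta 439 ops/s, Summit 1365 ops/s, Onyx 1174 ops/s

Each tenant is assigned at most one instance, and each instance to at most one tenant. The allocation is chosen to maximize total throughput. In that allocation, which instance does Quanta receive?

Treat this as an assignment problem: match each tenant to one instance.
Optimal: Juno→Machine M2 (2207 ops/s), Quanta→Machine M5 (1391 ops/s), Summit→Machine M3 (2321 ops/s), Onyx→Machine M4 (1174 ops/s) — total 2207+1391+2321+1174 = 7093 ops/s.
Column-greedy (each instance in turn goes to its best remaining tenant) gives 6685 ops/s, worse by 408.
Next-best assignment: Juno→Machine M2, Quanta→Machine M3, Summit→Machine M4, Onyx→Machine M5 = 6778 ops/s.
Quanta's own top instance is Machine M3 (1685 ops/s), but forcing Quanta→Machine M3 and reassigning the rest optimally gives only 6778 ops/s — worse by 315.

Quanta receives Machine M5.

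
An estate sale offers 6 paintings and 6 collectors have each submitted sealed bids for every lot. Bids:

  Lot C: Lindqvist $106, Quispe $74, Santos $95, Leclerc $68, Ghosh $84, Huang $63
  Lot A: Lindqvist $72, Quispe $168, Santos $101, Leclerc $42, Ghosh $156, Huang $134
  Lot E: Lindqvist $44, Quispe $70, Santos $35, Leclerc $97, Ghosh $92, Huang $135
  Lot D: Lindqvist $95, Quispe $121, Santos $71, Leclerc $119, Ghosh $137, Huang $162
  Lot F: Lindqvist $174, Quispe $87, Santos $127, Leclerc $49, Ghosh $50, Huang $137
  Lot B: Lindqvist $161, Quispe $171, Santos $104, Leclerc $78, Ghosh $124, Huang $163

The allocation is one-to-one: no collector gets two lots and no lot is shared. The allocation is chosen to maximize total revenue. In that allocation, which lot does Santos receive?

Treat this as an assignment problem: match each collector to one lot.
Optimal: Lindqvist→Lot F ($174), Quispe→Lot B ($171), Santos→Lot C ($95), Leclerc→Lot E ($97), Ghosh→Lot A ($156), Huang→Lot D ($162) — total 174+171+95+97+156+162 = $855.
Row-greedy (each collector in turn takes its best remaining lot) gives $720, worse by 135.
Santos's own top lot is Lot F ($127), but forcing Santos→Lot F and reassigning the rest optimally gives only $819 — worse by 36.

Santos receives Lot C.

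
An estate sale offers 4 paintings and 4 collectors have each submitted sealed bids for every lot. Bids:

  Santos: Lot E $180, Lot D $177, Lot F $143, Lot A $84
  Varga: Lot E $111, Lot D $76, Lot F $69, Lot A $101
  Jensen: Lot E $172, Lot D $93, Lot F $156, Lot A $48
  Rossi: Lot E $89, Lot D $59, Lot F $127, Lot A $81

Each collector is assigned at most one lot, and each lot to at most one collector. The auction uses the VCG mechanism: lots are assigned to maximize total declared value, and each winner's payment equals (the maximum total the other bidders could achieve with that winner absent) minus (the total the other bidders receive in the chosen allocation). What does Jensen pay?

Efficient allocation: Santos→Lot D ($177), Varga→Lot A ($101), Jensen→Lot E ($172), Rossi→Lot F ($127); total welfare W = $577.
Jensen receives Lot E at value $172, so the others get W − 172 = $405.
Without Jensen: best allocation of the remaining 3 bidders over all 4 lots is Santos→Lot D ($177), Varga→Lot E ($111), Rossi→Lot F ($127), total $415.
VCG payment = (others' best without Jensen) − (others' welfare with Jensen) = 415 − 405 = $10.

Jensen pays $10.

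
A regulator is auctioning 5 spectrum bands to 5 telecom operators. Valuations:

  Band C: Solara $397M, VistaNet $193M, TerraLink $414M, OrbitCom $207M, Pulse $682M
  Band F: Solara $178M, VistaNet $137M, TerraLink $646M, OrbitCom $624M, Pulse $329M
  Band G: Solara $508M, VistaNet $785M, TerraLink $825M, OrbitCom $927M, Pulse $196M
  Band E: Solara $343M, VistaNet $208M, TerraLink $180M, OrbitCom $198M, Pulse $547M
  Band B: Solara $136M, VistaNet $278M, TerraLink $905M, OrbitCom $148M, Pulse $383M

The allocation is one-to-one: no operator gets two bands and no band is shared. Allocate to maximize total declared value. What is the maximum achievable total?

Optimal: Solara→Band E ($343M), VistaNet→Band G ($785M), TerraLink→Band B ($905M), OrbitCom→Band F ($624M), Pulse→Band C ($682M) — total 343+785+905+624+682 = $3339M.
Max-entry greedy (repeatedly take the single best remaining cell) gives $2994M, worse by 345.
Next-best assignment: Solara→Band C, VistaNet→Band G, TerraLink→Band B, OrbitCom→Band F, Pulse→Band E = $3258M.

Max total: $3339M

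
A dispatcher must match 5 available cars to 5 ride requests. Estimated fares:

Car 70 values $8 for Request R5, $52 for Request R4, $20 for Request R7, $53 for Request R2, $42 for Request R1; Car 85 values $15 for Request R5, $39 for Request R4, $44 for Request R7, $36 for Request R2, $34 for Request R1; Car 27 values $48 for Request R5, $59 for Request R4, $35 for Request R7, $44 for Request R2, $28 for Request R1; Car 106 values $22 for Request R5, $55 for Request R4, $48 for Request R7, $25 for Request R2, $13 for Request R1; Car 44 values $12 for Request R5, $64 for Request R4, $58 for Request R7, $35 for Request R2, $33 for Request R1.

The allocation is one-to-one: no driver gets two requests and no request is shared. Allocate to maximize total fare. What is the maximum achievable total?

Max total: $248

This is a one-to-one assignment (maximum-weight bipartite matching).
Optimal: Car 70→Request R2 ($53), Car 85→Request R1 ($34), Car 27→Request R5 ($48), Car 106→Request R4 ($55), Car 44→Request R7 ($58) — total 53+34+48+55+58 = $248.
Column-greedy (each request in turn goes to its best remaining driver) gives $247, worse by 1.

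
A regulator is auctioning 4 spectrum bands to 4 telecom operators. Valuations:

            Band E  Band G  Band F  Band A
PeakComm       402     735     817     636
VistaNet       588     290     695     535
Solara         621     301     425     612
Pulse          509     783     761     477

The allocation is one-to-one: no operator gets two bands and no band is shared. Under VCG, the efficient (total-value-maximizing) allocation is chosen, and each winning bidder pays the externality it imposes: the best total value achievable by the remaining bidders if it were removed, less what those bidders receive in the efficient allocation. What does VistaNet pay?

VistaNet pays $9M.

Efficient allocation: PeakComm→Band F ($817M), VistaNet→Band E ($588M), Solara→Band A ($612M), Pulse→Band G ($783M); total welfare W = $2800M.
VistaNet receives Band E at value $588M, so the others get W − 588 = $2212M.
Without VistaNet: best allocation of the remaining 3 bidders over all 4 bands is PeakComm→Band F ($817M), Solara→Band E ($621M), Pulse→Band G ($783M), total $2221M.
VCG payment = (others' best without VistaNet) − (others' welfare with VistaNet) = 2221 − 2212 = $9M.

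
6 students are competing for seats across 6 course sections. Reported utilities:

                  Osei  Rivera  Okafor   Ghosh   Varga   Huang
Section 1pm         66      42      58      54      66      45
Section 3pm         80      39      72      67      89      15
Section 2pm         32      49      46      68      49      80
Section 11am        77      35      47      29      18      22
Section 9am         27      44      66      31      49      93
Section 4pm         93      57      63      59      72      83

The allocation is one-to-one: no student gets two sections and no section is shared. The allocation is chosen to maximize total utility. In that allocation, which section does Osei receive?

This is a one-to-one assignment (maximum-weight bipartite matching).
Optimal: Osei→Section 11am (77 points), Rivera→Section 4pm (57 points), Okafor→Section 1pm (58 points), Ghosh→Section 2pm (68 points), Varga→Section 3pm (89 points), Huang→Section 9am (93 points) — total 77+57+58+68+89+93 = 442 points.
Next-best assignment: Osei→Section 4pm, Rivera→Section 11am, Okafor→Section 1pm, Ghosh→Section 2pm, Varga→Section 3pm, Huang→Section 9am = 436 points.
Osei's own top section is Section 4pm (93 points), but forcing Osei→Section 4pm and reassigning the rest optimally gives only 436 points — worse by 6.

Osei receives Section 11am.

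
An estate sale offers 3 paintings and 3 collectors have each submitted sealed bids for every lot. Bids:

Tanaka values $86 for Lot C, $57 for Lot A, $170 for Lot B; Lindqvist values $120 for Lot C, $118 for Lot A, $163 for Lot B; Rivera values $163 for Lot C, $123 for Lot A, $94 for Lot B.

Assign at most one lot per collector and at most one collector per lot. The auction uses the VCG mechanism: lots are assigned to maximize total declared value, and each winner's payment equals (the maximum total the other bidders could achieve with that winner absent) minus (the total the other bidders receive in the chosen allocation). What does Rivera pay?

Efficient allocation: Tanaka→Lot B ($170), Lindqvist→Lot A ($118), Rivera→Lot C ($163); total welfare W = $451.
Rivera receives Lot C at value $163, so the others get W − 163 = $288.
Without Rivera: best allocation of the remaining 2 bidders over all 3 lots is Tanaka→Lot B ($170), Lindqvist→Lot C ($120), total $290.
VCG payment = (others' best without Rivera) − (others' welfare with Rivera) = 290 − 288 = $2.

Rivera pays $2.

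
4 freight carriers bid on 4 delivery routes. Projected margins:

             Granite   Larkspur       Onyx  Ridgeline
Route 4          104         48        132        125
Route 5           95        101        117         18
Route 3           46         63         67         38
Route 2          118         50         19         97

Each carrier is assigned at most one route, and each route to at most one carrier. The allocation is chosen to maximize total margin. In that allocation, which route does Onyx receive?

Treat this as an assignment problem: match each carrier to one route.
Optimal: Granite→Route 2 ($118k), Larkspur→Route 3 ($63k), Onyx→Route 5 ($117k), Ridgeline→Route 4 ($125k) — total 118+63+117+125 = $423k.
Row-greedy (each carrier in turn takes its best remaining route) gives $389k, worse by 34.
Next-best assignment: Granite→Route 2, Larkspur→Route 5, Onyx→Route 3, Ridgeline→Route 4 = $411k.
Checked against all permutations: $423k is optimal.
Onyx's own top route is Route 4 ($132k), but forcing Onyx→Route 4 and reassigning the rest optimally gives only $389k — worse by 34.

Onyx receives Route 5.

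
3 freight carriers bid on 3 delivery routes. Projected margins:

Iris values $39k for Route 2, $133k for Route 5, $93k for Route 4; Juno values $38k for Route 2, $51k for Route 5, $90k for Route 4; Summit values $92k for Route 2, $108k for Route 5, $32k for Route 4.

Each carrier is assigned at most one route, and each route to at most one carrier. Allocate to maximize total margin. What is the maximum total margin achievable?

Treat this as an assignment problem: match each carrier to one route.
Optimal: Iris→Route 5 ($133k), Juno→Route 4 ($90k), Summit→Route 2 ($92k) — total 133+90+92 = $315k.

Max total: $315k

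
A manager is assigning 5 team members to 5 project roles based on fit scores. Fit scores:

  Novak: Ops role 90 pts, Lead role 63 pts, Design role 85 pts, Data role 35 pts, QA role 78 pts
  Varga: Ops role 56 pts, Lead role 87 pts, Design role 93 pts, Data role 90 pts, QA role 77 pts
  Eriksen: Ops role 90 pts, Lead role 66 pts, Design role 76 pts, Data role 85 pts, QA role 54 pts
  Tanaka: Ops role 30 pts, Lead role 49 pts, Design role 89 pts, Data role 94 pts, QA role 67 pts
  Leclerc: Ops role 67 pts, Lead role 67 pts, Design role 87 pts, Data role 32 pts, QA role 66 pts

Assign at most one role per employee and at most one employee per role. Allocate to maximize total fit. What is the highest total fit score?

Maximum total: 436 pts

Treat this as an assignment problem: match each employee to one role.
Optimal: Novak→QA role (78 pts), Varga→Lead role (87 pts), Eriksen→Ops role (90 pts), Tanaka→Data role (94 pts), Leclerc→Design role (87 pts) — total 78+87+90+94+87 = 436 pts.
Max-entry greedy (repeatedly take the single best remaining cell) gives 398 pts, worse by 38.
Next-best assignment: Novak→Design role, Varga→Lead role, Eriksen→Ops role, Tanaka→Data role, Leclerc→QA role = 422 pts.
Every other assignment is strictly worse.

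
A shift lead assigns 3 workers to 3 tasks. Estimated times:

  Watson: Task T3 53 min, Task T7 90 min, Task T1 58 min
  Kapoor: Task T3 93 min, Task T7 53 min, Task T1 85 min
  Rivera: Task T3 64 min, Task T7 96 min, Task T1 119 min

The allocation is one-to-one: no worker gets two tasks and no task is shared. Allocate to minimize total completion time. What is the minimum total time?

Minimum total: 175 min

This is a one-to-one assignment (minimum-cost bipartite matching).
Optimal: Watson→Task T1 (58 min), Kapoor→Task T7 (53 min), Rivera→Task T3 (64 min) — total 58+53+64 = 175 min.
Min-entry greedy (repeatedly take the single cheapest remaining cell) gives 225 min, worse by 50.
Next-best assignment: Watson→Task T3, Kapoor→Task T7, Rivera→Task T1 = 225 min.
Swapping Watson↔Rivera (Watson→Task T3 53 min, Rivera→Task T1 119 min) adds 50.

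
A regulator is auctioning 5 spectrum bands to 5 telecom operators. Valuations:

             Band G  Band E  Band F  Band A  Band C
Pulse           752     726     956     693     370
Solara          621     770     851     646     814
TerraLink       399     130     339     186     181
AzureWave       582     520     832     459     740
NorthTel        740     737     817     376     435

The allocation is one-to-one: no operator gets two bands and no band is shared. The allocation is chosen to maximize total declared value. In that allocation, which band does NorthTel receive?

NorthTel receives Band E.

Optimal: Pulse→Band F ($956M), Solara→Band A ($646M), TerraLink→Band G ($399M), AzureWave→Band C ($740M), NorthTel→Band E ($737M) — total 956+646+399+740+737 = $3478M.
Row-greedy (each operator in turn takes its best remaining band) gives $3065M, worse by 413.
Next-best assignment: Pulse→Band A, Solara→Band C, TerraLink→Band G, AzureWave→Band F, NorthTel→Band E = $3475M.
NorthTel's own top band is Band F ($817M), but forcing NorthTel→Band F and reassigning the rest optimally gives only $3419M — worse by 59.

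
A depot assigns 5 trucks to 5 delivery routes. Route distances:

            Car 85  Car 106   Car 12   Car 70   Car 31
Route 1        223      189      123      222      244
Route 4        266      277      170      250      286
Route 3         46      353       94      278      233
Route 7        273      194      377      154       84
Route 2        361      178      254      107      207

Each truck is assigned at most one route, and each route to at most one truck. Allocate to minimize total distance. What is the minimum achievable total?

This is the linear assignment problem.
Optimal: Car 85→Route 3 (46 km), Car 106→Route 1 (189 km), Car 12→Route 4 (170 km), Car 70→Route 2 (107 km), Car 31→Route 7 (84 km) — total 46+189+170+107+84 = 596 km.
Column-greedy (each route in turn goes to its cheapest remaining truck) gives 681 km, worse by 85.
Swapping Car 106↔Car 12 (Car 106→Route 4 277 km, Car 12→Route 1 123 km) adds 41.

Minimum total: 596 km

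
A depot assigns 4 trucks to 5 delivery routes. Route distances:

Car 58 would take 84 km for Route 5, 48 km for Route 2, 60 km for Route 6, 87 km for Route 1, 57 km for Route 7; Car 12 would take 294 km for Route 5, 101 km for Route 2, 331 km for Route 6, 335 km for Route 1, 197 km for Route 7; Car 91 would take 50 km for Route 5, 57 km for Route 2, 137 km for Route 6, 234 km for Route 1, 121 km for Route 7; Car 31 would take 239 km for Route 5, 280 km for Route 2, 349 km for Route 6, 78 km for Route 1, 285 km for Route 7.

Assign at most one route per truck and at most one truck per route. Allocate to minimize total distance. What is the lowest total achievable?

Minimum total: 286 km

Optimal: Car 58→Route 7 (57 km), Car 12→Route 2 (101 km), Car 91→Route 5 (50 km), Car 31→Route 1 (78 km) — total 57+101+50+78 = 286 km.
Row-greedy (each truck in turn takes its cheapest remaining route) gives 373 km, worse by 87.
Next-best assignment: Car 58→Route 6, Car 12→Route 2, Car 91→Route 5, Car 31→Route 1 = 289 km.
Checked against all permutations: 286 km is optimal.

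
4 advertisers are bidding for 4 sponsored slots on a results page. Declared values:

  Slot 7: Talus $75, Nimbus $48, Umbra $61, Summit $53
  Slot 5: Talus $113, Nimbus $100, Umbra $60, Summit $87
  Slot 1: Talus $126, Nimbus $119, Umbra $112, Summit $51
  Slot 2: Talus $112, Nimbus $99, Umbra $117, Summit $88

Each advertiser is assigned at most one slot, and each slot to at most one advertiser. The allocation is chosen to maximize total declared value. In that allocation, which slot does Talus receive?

Talus receives Slot 5.

This is the linear assignment problem.
Optimal: Talus→Slot 5 ($113), Nimbus→Slot 1 ($119), Umbra→Slot 2 ($117), Summit→Slot 7 ($53) — total 113+119+117+53 = $402.
Row-greedy (each advertiser in turn takes its best remaining slot) gives $396, worse by 6.
No other one-to-one assignment exceeds $402.
Talus's own top slot is Slot 1 ($126), but forcing Talus→Slot 1 and reassigning the rest optimally gives only $396 — worse by 6.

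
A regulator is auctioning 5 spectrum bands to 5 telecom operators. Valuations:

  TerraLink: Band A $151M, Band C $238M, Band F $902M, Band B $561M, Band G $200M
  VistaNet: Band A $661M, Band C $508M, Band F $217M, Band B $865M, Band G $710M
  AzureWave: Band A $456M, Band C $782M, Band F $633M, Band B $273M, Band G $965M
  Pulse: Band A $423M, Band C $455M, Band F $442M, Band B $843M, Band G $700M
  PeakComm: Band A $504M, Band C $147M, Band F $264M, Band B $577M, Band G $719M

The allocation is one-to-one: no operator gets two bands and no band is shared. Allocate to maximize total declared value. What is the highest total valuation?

Maximum total: $3907M

Optimal: TerraLink→Band F ($902M), VistaNet→Band A ($661M), AzureWave→Band C ($782M), Pulse→Band B ($843M), PeakComm→Band G ($719M) — total 902+661+782+843+719 = $3907M.
Row-greedy (each operator in turn takes its best remaining band) gives $3691M, worse by 216.
No other one-to-one assignment exceeds $3907M.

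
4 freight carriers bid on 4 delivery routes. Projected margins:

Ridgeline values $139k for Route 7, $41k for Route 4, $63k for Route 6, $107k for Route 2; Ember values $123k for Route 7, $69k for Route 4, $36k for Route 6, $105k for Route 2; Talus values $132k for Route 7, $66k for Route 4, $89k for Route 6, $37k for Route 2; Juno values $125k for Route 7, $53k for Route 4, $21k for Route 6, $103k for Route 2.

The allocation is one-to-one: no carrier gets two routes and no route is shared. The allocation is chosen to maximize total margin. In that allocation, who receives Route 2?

Juno receives Route 2.

This is a one-to-one assignment (maximum-weight bipartite matching).
Optimal: Ridgeline→Route 7 ($139k), Ember→Route 4 ($69k), Talus→Route 6 ($89k), Juno→Route 2 ($103k) — total 139+69+89+103 = $400k.
Row-greedy (each carrier in turn takes its best remaining route) gives $386k, worse by 14.
Next-best assignment: Ridgeline→Route 2, Ember→Route 4, Talus→Route 6, Juno→Route 7 = $390k.
Juno's own top route is Route 7 ($125k), but forcing Juno→Route 7 and reassigning the rest optimally gives only $390k — worse by 10.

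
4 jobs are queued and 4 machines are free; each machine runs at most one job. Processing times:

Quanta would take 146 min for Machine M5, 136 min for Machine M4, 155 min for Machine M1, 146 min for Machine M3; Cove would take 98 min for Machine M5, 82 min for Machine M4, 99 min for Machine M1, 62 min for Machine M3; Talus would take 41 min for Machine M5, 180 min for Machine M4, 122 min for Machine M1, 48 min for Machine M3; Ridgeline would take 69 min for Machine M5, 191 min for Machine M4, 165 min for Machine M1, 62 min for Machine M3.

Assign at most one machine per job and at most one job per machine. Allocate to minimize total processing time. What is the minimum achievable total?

Optimal: Quanta→Machine M4 (136 min), Cove→Machine M1 (99 min), Talus→Machine M5 (41 min), Ridgeline→Machine M3 (62 min) — total 136+99+41+62 = 338 min.
Row-greedy (each job in turn takes its cheapest remaining machine) gives 404 min, worse by 66.

Minimum total: 338 min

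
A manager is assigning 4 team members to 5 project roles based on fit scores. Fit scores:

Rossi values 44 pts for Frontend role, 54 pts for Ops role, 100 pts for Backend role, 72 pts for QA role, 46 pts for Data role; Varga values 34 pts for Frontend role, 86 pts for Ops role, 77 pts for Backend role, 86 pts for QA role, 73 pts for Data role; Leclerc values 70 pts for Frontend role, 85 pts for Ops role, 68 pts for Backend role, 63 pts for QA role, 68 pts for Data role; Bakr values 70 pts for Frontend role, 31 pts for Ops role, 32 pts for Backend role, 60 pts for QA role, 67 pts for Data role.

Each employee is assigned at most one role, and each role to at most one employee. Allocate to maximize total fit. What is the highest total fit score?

Optimal: Rossi→Backend role (100 pts), Varga→QA role (86 pts), Leclerc→Ops role (85 pts), Bakr→Frontend role (70 pts) — total 100+86+85+70 = 341 pts.
Row-greedy (each employee in turn takes its best remaining role) gives 323 pts, worse by 18.
Next-best assignment: Rossi→Backend role, Varga→QA role, Leclerc→Ops role, Bakr→Data role = 338 pts.
Swapping Leclerc↔Varga (Leclerc→QA role 63 pts, Varga→Ops role 86 pts) loses 22.

Max total: 341 pts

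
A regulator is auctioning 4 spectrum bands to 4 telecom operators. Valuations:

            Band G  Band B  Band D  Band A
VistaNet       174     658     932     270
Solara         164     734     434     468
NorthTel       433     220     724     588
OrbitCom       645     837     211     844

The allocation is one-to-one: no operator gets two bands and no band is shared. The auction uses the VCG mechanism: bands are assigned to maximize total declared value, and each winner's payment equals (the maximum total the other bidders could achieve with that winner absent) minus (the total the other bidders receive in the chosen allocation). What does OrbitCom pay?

OrbitCom pays $155M.

Efficient allocation: VistaNet→Band D ($932M), Solara→Band B ($734M), NorthTel→Band G ($433M), OrbitCom→Band A ($844M); total welfare W = $2943M.
OrbitCom receives Band A at value $844M, so the others get W − 844 = $2099M.
Without OrbitCom: best allocation of the remaining 3 bidders over all 4 bands is VistaNet→Band D ($932M), Solara→Band B ($734M), NorthTel→Band A ($588M), total $2254M.
VCG payment = (others' best without OrbitCom) − (others' welfare with OrbitCom) = 2254 − 2099 = $155M.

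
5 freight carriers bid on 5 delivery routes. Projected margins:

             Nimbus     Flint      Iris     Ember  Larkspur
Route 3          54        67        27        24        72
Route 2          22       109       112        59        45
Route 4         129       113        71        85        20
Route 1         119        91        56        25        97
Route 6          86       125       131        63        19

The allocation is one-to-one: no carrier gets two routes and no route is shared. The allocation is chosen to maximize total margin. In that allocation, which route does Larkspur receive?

This is a one-to-one assignment (maximum-weight bipartite matching).
Optimal: Nimbus→Route 1 ($119k), Flint→Route 2 ($109k), Iris→Route 6 ($131k), Ember→Route 4 ($85k), Larkspur→Route 3 ($72k) — total 119+109+131+85+72 = $516k.
Row-greedy (each carrier in turn takes its best remaining route) gives $463k, worse by 53.
Checked against all permutations: $516k is optimal.
Larkspur's own top route is Route 1 ($97k), but forcing Larkspur→Route 1 and reassigning the rest optimally gives only $490k — worse by 26.

Larkspur receives Route 3.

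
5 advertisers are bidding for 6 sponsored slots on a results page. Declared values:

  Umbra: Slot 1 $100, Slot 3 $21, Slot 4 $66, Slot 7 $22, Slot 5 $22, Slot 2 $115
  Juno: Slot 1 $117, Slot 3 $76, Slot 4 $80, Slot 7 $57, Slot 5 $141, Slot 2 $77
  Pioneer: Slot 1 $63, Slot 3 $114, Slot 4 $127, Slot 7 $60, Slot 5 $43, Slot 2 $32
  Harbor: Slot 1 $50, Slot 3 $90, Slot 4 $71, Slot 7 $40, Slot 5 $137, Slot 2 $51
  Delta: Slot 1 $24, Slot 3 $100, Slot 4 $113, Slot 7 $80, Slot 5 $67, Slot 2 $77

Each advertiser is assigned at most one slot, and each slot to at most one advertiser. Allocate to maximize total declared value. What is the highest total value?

Maximum total: $596

This is a one-to-one assignment (maximum-weight bipartite matching).
Optimal: Umbra→Slot 2 ($115), Juno→Slot 1 ($117), Pioneer→Slot 3 ($114), Harbor→Slot 5 ($137), Delta→Slot 4 ($113) — total 115+117+114+137+113 = $596.
Max-entry greedy (repeatedly take the single best remaining cell) gives $533, worse by 63.
No other one-to-one assignment exceeds $596.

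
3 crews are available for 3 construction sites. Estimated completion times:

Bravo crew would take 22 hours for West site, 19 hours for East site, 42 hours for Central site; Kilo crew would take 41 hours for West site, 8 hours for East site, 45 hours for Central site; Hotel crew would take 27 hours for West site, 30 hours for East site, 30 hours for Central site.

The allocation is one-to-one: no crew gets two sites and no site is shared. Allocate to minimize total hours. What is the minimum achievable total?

Optimal: Bravo crew→West site (22 hours), Kilo crew→East site (8 hours), Hotel crew→Central site (30 hours) — total 22+8+30 = 60 hours.
Row-greedy (each crew in turn takes its cheapest remaining site) gives 90 hours, worse by 30.
Next-best assignment: Bravo crew→Central site, Kilo crew→East site, Hotel crew→West site = 77 hours.
Swapping Kilo crew↔Hotel crew (Kilo crew→Central site 45 hours, Hotel crew→East site 30 hours) adds 37.
Checked against all permutations: 60 hours is optimal.

Minimum total: 60 hours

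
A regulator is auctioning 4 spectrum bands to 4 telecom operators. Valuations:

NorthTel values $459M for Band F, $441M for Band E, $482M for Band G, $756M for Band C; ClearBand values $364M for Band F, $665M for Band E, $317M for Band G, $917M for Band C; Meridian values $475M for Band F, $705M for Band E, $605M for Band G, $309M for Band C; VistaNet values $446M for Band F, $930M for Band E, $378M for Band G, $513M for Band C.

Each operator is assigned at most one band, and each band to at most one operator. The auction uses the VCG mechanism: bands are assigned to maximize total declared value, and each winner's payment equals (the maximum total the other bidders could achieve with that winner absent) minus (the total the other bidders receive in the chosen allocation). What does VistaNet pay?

Efficient allocation: NorthTel→Band F ($459M), ClearBand→Band C ($917M), Meridian→Band G ($605M), VistaNet→Band E ($930M); total welfare W = $2911M.
VistaNet receives Band E at value $930M, so the others get W − 930 = $1981M.
Without VistaNet: best allocation of the remaining 3 bidders over all 4 bands is NorthTel→Band G ($482M), ClearBand→Band C ($917M), Meridian→Band E ($705M), total $2104M.
VCG payment = (others' best without VistaNet) − (others' welfare with VistaNet) = 2104 − 1981 = $123M.

VistaNet pays $123M.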